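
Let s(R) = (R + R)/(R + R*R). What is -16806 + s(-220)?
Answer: -3680516/219 ≈ -16806.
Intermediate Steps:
s(R) = 2*R/(R + R²) (s(R) = (2*R)/(R + R²) = 2*R/(R + R²))
-16806 + s(-220) = -16806 + 2/(1 - 220) = -16806 + 2/(-219) = -16806 + 2*(-1/219) = -16806 - 2/219 = -3680516/219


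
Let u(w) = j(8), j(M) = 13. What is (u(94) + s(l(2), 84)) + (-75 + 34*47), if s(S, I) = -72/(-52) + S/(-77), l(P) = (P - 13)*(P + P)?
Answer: 139954/91 ≈ 1538.0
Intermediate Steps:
l(P) = 2*P*(-13 + P) (l(P) = (-13 + P)*(2*P) = 2*P*(-13 + P))
u(w) = 13
s(S, I) = 18/13 - S/77 (s(S, I) = -72*(-1/52) + S*(-1/77) = 18/13 - S/77)
(u(94) + s(l(2), 84)) + (-75 + 34*47) = (13 + (18/13 - 2*2*(-13 + 2)/77)) + (-75 + 34*47) = (13 + (18/13 - 2*2*(-11)/77)) + (-75 + 1598) = (13 + (18/13 - 1/77*(-44))) + 1523 = (13 + (18/13 + 4/7)) + 1523 = (13 + 178/91) + 1523 = 1361/91 + 1523 = 139954/91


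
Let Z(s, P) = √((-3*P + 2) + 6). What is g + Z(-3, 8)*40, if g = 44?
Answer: 44 + 160*I ≈ 44.0 + 160.0*I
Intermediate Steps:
Z(s, P) = √(8 - 3*P) (Z(s, P) = √((2 - 3*P) + 6) = √(8 - 3*P))
g + Z(-3, 8)*40 = 44 + √(8 - 3*8)*40 = 44 + √(8 - 24)*40 = 44 + √(-16)*40 = 44 + (4*I)*40 = 44 + 160*I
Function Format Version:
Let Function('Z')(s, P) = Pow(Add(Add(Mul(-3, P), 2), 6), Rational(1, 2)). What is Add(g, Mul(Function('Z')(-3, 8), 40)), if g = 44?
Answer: Add(44, Mul(160, I)) ≈ Add(44.000, Mul(160.00, I))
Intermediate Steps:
Function('Z')(s, P) = Pow(Add(8, Mul(-3, P)), Rational(1, 2)) (Function('Z')(s, P) = Pow(Add(Add(2, Mul(-3, P)), 6), Rational(1, 2)) = Pow(Add(8, Mul(-3, P)), Rational(1, 2)))
Add(g, Mul(Function('Z')(-3, 8), 40)) = Add(44, Mul(Pow(Add(8, Mul(-3, 8)), Rational(1, 2)), 40)) = Add(44, Mul(Pow(Add(8, -24), Rational(1, 2)), 40)) = Add(44, Mul(Pow(-16, Rational(1, 2)), 40)) = Add(44, Mul(Mul(4, I), 40)) = Add(44, Mul(160, I))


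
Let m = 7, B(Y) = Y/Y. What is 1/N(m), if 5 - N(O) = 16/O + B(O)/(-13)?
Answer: 91/254 ≈ 0.35827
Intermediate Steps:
B(Y) = 1
N(O) = 66/13 - 16/O (N(O) = 5 - (16/O + 1/(-13)) = 5 - (16/O + 1*(-1/13)) = 5 - (16/O - 1/13) = 5 - (-1/13 + 16/O) = 5 + (1/13 - 16/O) = 66/13 - 16/O)
1/N(m) = 1/(66/13 - 16/7) = 1/(254/91) = 91/254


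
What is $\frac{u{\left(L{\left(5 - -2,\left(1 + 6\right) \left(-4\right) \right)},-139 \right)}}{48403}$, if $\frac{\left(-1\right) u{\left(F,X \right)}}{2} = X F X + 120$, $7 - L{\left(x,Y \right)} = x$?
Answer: $- \frac{240}{48403} \approx -0.0049584$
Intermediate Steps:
$L{\left(x,Y \right)} = 7 - x$
$u{\left(F,X \right)} = -240 - 2 F X^{2}$ ($u{\left(F,X \right)} = - 2 \left(X F X + 120\right) = - 2 \left(F X X + 120\right) = - 2 \left(F X^{2} + 120\right) = - 2 \left(120 + F X^{2}\right) = -240 - 2 F X^{2}$)
$\frac{u{\left(L{\left(5 - -2,\left(1 + 6\right) \left(-4\right) \right)},-139 \right)}}{48403} = \frac{-240 - 2 \left(7 - \left(5 - -2\right)\right) \left(-139\right)^{2}}{48403} = \left(-240 - 2 \left(7 - \left(5 + 2\right)\right) 19321\right) \frac{1}{48403} = \left(-240 - 2 \left(7 - 7\right) 19321\right) \frac{1}{48403} = \left(-240 - 0 \cdot 19321\right) \frac{1}{48403} = \left(-240 + 0\right) \frac{1}{48403} = \left(-240\right) \frac{1}{48403} = - \frac{240}{48403}$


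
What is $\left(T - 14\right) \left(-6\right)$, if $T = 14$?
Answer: $0$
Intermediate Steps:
$\left(T - 14\right) \left(-6\right) = \left(14 - 14\right) \left(-6\right) = 0 \left(-6\right) = 0$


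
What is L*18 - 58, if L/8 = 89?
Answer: 12758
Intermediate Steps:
L = 712 (L = 8*89 = 712)
L*18 - 58 = 712*18 - 58 = 12816 - 58 = 12758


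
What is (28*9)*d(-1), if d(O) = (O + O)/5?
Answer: -504/5 ≈ -100.80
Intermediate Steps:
d(O) = 2*O/5 (d(O) = (2*O)*(⅕) = 2*O/5)
(28*9)*d(-1) = (28*9)*((⅖)*(-1)) = 252*(-⅖) = -504/5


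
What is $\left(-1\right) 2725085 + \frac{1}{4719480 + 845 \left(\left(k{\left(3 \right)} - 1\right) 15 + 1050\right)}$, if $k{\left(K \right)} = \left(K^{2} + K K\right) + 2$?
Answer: $- \frac{15935084417174}{5847555} \approx -2.7251 \cdot 10^{6}$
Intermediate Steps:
$k{\left(K \right)} = 2 + 2 K^{2}$ ($k{\left(K \right)} = \left(K^{2} + K^{2}\right) + 2 = 2 K^{2} + 2 = 2 + 2 K^{2}$)
$\left(-1\right) 2725085 + \frac{1}{4719480 + 845 \left(\left(k{\left(3 \right)} - 1\right) 15 + 1050\right)} = \left(-1\right) 2725085 + \frac{1}{4719480 + 845 \left(\left(\left(2 + 2 \cdot 3^{2}\right) - 1\right) 15 + 1050\right)} = -2725085 + \frac{1}{4719480 + 845 \left(\left(\left(2 + 2 \cdot 9\right) - 1\right) 15 + 1050\right)} = -2725085 + \frac{1}{4719480 + 845 \left(\left(\left(2 + 18\right) - 1\right) 15 + 1050\right)} = -2725085 + \frac{1}{4719480 + 845 \left(\left(20 - 1\right) 15 + 1050\right)} = -2725085 + \frac{1}{4719480 + 845 \left(19 \cdot 15 + 1050\right)} = -2725085 + \frac{1}{4719480 + 845 \left(285 + 1050\right)} = -2725085 + \frac{1}{4719480 + 845 \cdot 1335} = -2725085 + \frac{1}{4719480 + 1128075} = -2725085 + \frac{1}{5847555} = - \frac{15935084417174}{5847555}$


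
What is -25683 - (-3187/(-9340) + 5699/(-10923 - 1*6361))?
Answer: -518259286741/20179070 ≈ -25683.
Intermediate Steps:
-25683 - (-3187/(-9340) + 5699/(-10923 - 1*6361)) = -25683 - (-3187*(-1/9340) + 5699/(-10923 - 6361)) = -25683 - (3187/9340 + 5699/(-17284)) = -25683 - (3187/9340 + 5699*(-1/17284)) = -25683 - (3187/9340 - 5699/17284) = -25683 - 1*231931/20179070 = -25683 - 231931/20179070 = -518259286741/20179070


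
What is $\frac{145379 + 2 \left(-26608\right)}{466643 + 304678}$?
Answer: $\frac{30721}{257107} \approx 0.11949$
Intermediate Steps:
$\frac{145379 + 2 \left(-26608\right)}{466643 + 304678} = \frac{145379 - 53216}{771321} = 92163 \cdot \frac{1}{771321} = \frac{30721}{257107}$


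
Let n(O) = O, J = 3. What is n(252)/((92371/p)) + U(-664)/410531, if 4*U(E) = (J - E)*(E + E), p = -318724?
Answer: -32993667779612/37921159001 ≈ -870.06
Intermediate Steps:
U(E) = E*(3 - E)/2 (U(E) = ((3 - E)*(E + E))/4 = ((3 - E)*(2*E))/4 = (2*E*(3 - E))/4 = E*(3 - E)/2)
n(252)/((92371/p)) + U(-664)/410531 = 252/((92371/(-318724))) + ((½)*(-664)*(3 - 1*(-664)))/410531 = 252/((92371*(-1/318724))) + ((½)*(-664)*(3 + 664))*(1/410531) = 252/(-92371/318724) + ((½)*(-664)*667)*(1/410531) = 252*(-318724/92371) - 221444*1/410531 = -80318448/92371 - 221444/410531 = -32993667779612/37921159001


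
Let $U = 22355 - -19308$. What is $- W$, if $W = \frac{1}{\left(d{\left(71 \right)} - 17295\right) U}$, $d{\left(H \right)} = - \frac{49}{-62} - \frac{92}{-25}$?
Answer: $\frac{1550}{1116581773823} \approx 1.3882 \cdot 10^{-9}$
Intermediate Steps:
$d{\left(H \right)} = \frac{6929}{1550}$ ($d{\left(H \right)} = \left(-49\right) \left(- \frac{1}{62}\right) - - \frac{92}{25} = \frac{49}{62} + \frac{92}{25} = \frac{6929}{1550}$)
$U = 41663$ ($U = 22355 + 19308 = 41663$)
$W = - \frac{1550}{1116581773823}$ ($W = \frac{1}{\left(\frac{6929}{1550} - 17295\right) 41663} = \frac{1}{- \frac{26800321}{1550}} \cdot \frac{1}{41663} = \left(- \frac{1550}{26800321}\right) \frac{1}{41663} = - \frac{1550}{1116581773823} \approx -1.3882 \cdot 10^{-9}$)
$- W = \left(-1\right) \left(- \frac{1550}{1116581773823}\right) = \frac{1550}{1116581773823}$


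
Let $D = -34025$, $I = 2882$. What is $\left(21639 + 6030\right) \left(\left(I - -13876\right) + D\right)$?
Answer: $-477760623$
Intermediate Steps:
$\left(21639 + 6030\right) \left(\left(I - -13876\right) + D\right) = \left(21639 + 6030\right) \left(\left(2882 - -13876\right) - 34025\right) = 27669 \left(\left(2882 + 13876\right) - 34025\right) = 27669 \left(16758 - 34025\right) = 27669 \left(-17267\right) = -477760623$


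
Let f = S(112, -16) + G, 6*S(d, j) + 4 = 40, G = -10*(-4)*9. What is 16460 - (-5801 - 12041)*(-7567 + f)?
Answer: -128463782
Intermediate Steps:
G = 360 (G = 40*9 = 360)
S(d, j) = 6 (S(d, j) = -2/3 + (1/6)*40 = -2/3 + 20/3 = 6)
f = 366 (f = 6 + 360 = 366)
16460 - (-5801 - 12041)*(-7567 + f) = 16460 - (-5801 - 12041)*(-7567 + 366) = 16460 - (-17842)*(-7201) = 16460 - 1*128480242 = 16460 - 128480242 = -128463782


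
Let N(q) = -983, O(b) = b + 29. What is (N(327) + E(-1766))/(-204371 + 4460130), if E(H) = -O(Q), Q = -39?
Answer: -973/4255759 ≈ -0.00022863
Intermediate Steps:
O(b) = 29 + b
E(H) = 10 (E(H) = -(29 - 39) = -1*(-10) = 10)
(N(327) + E(-1766))/(-204371 + 4460130) = (-983 + 10)/(-204371 + 4460130) = -973/4255759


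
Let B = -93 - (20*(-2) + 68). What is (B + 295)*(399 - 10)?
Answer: 67686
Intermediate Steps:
B = -121 (B = -93 - (-40 + 68) = -93 - 1*28 = -93 - 28 = -121)
(B + 295)*(399 - 10) = (-121 + 295)*(399 - 10) = 174*389 = 67686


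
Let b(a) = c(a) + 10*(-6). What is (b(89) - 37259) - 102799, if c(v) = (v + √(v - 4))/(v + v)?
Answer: -280235/2 + √85/178 ≈ -1.4012e+5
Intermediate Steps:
c(v) = (v + √(-4 + v))/(2*v) (c(v) = (v + √(-4 + v))/((2*v)) = (1/(2*v))*(v + √(-4 + v)) = (v + √(-4 + v))/(2*v))
b(a) = -60 + (a + √(-4 + a))/(2*a) (b(a) = (a + √(-4 + a))/(2*a) + 10*(-6) = (a + √(-4 + a))/(2*a) - 60 = -60 + (a + √(-4 + a))/(2*a))
(b(89) - 37259) - 102799 = ((½)*(√(-4 + 89) - 119*89)/89 - 37259) - 102799 = ((½)*(1/89)*(√85 - 10591) - 37259) - 102799 = ((½)*(1/89)*(-10591 + √85) - 37259) - 102799 = ((-119/2 + √85/178) - 37259) - 102799 = (-74637/2 + √85/178) - 102799 = -280235/2 + √85/178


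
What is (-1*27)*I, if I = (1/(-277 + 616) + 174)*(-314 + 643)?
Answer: -174660507/113 ≈ -1.5457e+6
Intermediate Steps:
I = 19406723/339 (I = (1/339 + 174)*329 = (58987/339)*329 = 19406723/339 ≈ 57247.)
(-1*27)*I = -1*27*(19406723/339) = -27*19406723/339 = -174660507/113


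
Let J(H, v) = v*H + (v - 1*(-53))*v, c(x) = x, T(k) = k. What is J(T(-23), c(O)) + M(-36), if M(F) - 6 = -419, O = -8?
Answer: -589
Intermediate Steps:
M(F) = -413 (M(F) = 6 - 419 = -413)
J(H, v) = H*v + v*(53 + v) (J(H, v) = H*v + (v + 53)*v = H*v + (53 + v)*v = H*v + v*(53 + v))
J(T(-23), c(O)) + M(-36) = -8*(53 - 23 - 8) - 413 = -8*22 - 413 = -176 - 413 = -589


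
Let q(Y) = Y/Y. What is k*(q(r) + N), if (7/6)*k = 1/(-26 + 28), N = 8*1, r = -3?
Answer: 27/7 ≈ 3.8571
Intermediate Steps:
N = 8
k = 3/7 (k = 6/(7*(-26 + 28)) = (6/7)/2 = (6/7)*(½) = 3/7 ≈ 0.42857)
q(Y) = 1
k*(q(r) + N) = 3*(1 + 8)/7 = (3/7)*9 = 27/7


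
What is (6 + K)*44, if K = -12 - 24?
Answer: -1320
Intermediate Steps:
K = -36
(6 + K)*44 = (6 - 36)*44 = -30*44 = -1320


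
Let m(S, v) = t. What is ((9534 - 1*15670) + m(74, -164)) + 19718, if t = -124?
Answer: 13458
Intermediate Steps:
m(S, v) = -124
((9534 - 1*15670) + m(74, -164)) + 19718 = ((9534 - 1*15670) - 124) + 19718 = ((9534 - 15670) - 124) + 19718 = (-6136 - 124) + 19718 = -6260 + 19718 = 13458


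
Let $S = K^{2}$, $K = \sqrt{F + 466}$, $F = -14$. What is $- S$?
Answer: $-452$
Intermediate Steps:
$K = 2 \sqrt{113}$ ($K = \sqrt{-14 + 466} = \sqrt{452} = 2 \sqrt{113} \approx 21.26$)
$S = 452$ ($S = \left(2 \sqrt{113}\right)^{2} = 452$)
$- S = \left(-1\right) 452 = -452$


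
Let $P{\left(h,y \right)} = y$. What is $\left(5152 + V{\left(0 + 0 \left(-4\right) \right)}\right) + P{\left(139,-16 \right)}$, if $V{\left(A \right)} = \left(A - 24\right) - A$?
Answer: $5112$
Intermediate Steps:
$V{\left(A \right)} = -24$ ($V{\left(A \right)} = \left(-24 + A\right) - A = -24$)
$\left(5152 + V{\left(0 + 0 \left(-4\right) \right)}\right) + P{\left(139,-16 \right)} = \left(5152 - 24\right) - 16 = 5128 - 16 = 5112$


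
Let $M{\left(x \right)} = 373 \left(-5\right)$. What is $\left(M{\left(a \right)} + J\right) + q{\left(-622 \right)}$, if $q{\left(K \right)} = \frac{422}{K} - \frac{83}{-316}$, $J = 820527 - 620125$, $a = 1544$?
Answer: $\frac{19511381349}{98276} \approx 1.9854 \cdot 10^{5}$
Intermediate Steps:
$M{\left(x \right)} = -1865$
$J = 200402$ ($J = 820527 - 620125 = 200402$)
$q{\left(K \right)} = \frac{83}{316} + \frac{422}{K}$ ($q{\left(K \right)} = \frac{422}{K} - - \frac{83}{316} = \frac{422}{K} + \frac{83}{316} = \frac{83}{316} + \frac{422}{K}$)
$\left(M{\left(a \right)} + J\right) + q{\left(-622 \right)} = \left(-1865 + 200402\right) + \left(\frac{83}{316} + \frac{422}{-622}\right) = 198537 + \left(\frac{83}{316} + 422 \left(- \frac{1}{622}\right)\right) = 198537 + \left(\frac{83}{316} - \frac{211}{311}\right) = 198537 - \frac{40863}{98276} = \frac{19511381349}{98276}$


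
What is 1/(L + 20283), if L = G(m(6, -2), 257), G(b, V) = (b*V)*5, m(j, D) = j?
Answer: 1/27993 ≈ 3.5723e-5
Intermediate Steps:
G(b, V) = 5*V*b (G(b, V) = (V*b)*5 = 5*V*b)
L = 7710 (L = 5*257*6 = 7710)
1/(L + 20283) = 1/(7710 + 20283) = 1/27993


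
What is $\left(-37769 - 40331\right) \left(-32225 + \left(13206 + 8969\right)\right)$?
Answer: $784905000$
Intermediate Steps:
$\left(-37769 - 40331\right) \left(-32225 + \left(13206 + 8969\right)\right) = - 78100 \left(-32225 + 22175\right) = \left(-78100\right) \left(-10050\right) = 784905000$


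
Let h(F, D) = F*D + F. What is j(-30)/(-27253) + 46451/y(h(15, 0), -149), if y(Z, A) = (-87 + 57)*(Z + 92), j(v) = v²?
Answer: -1268818103/87482130 ≈ -14.504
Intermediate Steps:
h(F, D) = F + D*F (h(F, D) = D*F + F = F + D*F)
y(Z, A) = -2760 - 30*Z (y(Z, A) = -30*(92 + Z) = -2760 - 30*Z)
j(-30)/(-27253) + 46451/y(h(15, 0), -149) = (-30)²/(-27253) + 46451/(-2760 - 450*(1 + 0)) = 900*(-1/27253) + 46451/(-2760 - 450) = -900/27253 + 46451/(-2760 - 30*15) = -900/27253 + 46451/(-2760 - 450) = -900/27253 + 46451/(-3210) = -900/27253 + 46451*(-1/3210) = -900/27253 - 46451/3210 = -1268818103/87482130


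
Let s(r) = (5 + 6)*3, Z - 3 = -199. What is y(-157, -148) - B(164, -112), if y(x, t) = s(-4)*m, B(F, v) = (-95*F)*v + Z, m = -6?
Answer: -1744962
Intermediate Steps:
Z = -196 (Z = 3 - 199 = -196)
s(r) = 33 (s(r) = 11*3 = 33)
B(F, v) = -196 - 95*F*v (B(F, v) = (-95*F)*v - 196 = -95*F*v - 196 = -196 - 95*F*v)
y(x, t) = -198 (y(x, t) = 33*(-6) = -198)
y(-157, -148) - B(164, -112) = -198 - (-196 - 95*164*(-112)) = -198 - (-196 + 1744960) = -198 - 1*1744764 = -198 - 1744764 = -1744962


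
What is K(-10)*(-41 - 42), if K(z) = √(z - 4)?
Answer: -83*I*√14 ≈ -310.56*I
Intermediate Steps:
K(z) = √(-4 + z)
K(-10)*(-41 - 42) = √(-4 - 10)*(-41 - 42) = √(-14)*(-83) = (I*√14)*(-83) = -83*I*√14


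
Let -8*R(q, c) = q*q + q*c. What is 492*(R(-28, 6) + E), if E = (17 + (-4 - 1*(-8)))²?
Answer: 179088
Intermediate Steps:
E = 441 (E = (17 + (-4 + 8))² = (17 + 4)² = 21² = 441)
R(q, c) = -q²/8 - c*q/8 (R(q, c) = -(q*q + q*c)/8 = -(q² + c*q)/8 = -q²/8 - c*q/8)
492*(R(-28, 6) + E) = 492*(-⅛*(-28)*(6 - 28) + 441) = 492*(-⅛*(-28)*(-22) + 441) = 492*(-77 + 441) = 492*364 = 179088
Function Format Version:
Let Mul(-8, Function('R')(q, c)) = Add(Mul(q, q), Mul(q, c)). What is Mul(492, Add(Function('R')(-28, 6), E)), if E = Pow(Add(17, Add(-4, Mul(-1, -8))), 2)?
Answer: 179088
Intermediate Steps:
E = 441 (E = Pow(Add(17, Add(-4, 8)), 2) = Pow(Add(17, 4), 2) = Pow(21, 2) = 441)
Function('R')(q, c) = Add(Mul(Rational(-1, 8), Pow(q, 2)), Mul(Rational(-1, 8), c, q)) (Function('R')(q, c) = Mul(Rational(-1, 8), Add(Mul(q, q), Mul(q, c))) = Mul(Rational(-1, 8), Add(Pow(q, 2), Mul(c, q))) = Add(Mul(Rational(-1, 8), Pow(q, 2)), Mul(Rational(-1, 8), c, q)))
Mul(492, Add(Function('R')(-28, 6), E)) = Mul(492, Add(Mul(Rational(-1, 8), -28, Add(6, -28)), 441)) = Mul(492, Add(Mul(Rational(-1, 8), -28, -22), 441)) = Mul(492, Add(-77, 441)) = Mul(492, 364) = 179088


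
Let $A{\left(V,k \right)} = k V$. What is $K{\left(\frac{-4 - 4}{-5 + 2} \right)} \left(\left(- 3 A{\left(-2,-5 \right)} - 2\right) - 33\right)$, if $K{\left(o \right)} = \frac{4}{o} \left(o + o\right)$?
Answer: $-520$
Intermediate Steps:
$A{\left(V,k \right)} = V k$
$K{\left(o \right)} = 8$ ($K{\left(o \right)} = \frac{4}{o} 2 o = 8$)
$K{\left(\frac{-4 - 4}{-5 + 2} \right)} \left(\left(- 3 A{\left(-2,-5 \right)} - 2\right) - 33\right) = 8 \left(\left(- 3 \left(\left(-2\right) \left(-5\right)\right) - 2\right) - 33\right) = 8 \left(\left(\left(-3\right) 10 - 2\right) - 33\right) = 8 \left(\left(-30 - 2\right) - 33\right) = 8 \left(-32 - 33\right) = 8 \left(-65\right) = -520$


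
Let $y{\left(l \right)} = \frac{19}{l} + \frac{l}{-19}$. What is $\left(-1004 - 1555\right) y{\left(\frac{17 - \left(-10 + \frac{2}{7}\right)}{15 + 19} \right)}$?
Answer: $- \frac{180754965}{2926} \approx -61775.0$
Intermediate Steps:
$y{\left(l \right)} = \frac{19}{l} - \frac{l}{19}$ ($y{\left(l \right)} = \frac{19}{l} + l \left(- \frac{1}{19}\right) = \frac{19}{l} - \frac{l}{19}$)
$\left(-1004 - 1555\right) y{\left(\frac{17 - \left(-10 + \frac{2}{7}\right)}{15 + 19} \right)} = \left(-1004 - 1555\right) \left(\frac{19}{\left(17 - \left(-10 + \frac{2}{7}\right)\right) \frac{1}{15 + 19}} - \frac{\left(17 - \left(-10 + \frac{2}{7}\right)\right) \frac{1}{15 + 19}}{19}\right) = - 2559 \left(\frac{19}{\left(17 - - \frac{68}{7}\right) \frac{1}{34}} - \frac{\left(17 - - \frac{68}{7}\right) \frac{1}{34}}{19}\right) = - 2559 \left(\frac{19}{\left(17 + \left(- \frac{2}{7} + 10\right)\right) \frac{1}{34}} - \frac{\left(17 + \left(- \frac{2}{7} + 10\right)\right) \frac{1}{34}}{19}\right) = - 2559 \left(\frac{19}{\left(17 + \frac{68}{7}\right) \frac{1}{34}} - \frac{\left(17 + \frac{68}{7}\right) \frac{1}{34}}{19}\right) = - 2559 \left(\frac{19}{\frac{187}{7} \cdot \frac{1}{34}} - \frac{\frac{187}{7} \cdot \frac{1}{34}}{19}\right) = - 2559 \left(\frac{19}{\frac{11}{14}} - \frac{11}{266}\right) = - 2559 \left(19 \cdot \frac{14}{11} - \frac{11}{266}\right) = - 2559 \left(\frac{266}{11} - \frac{11}{266}\right) = \left(-2559\right) \frac{70635}{2926} = - \frac{180754965}{2926}$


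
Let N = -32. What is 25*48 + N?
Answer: 1168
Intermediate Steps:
25*48 + N = 25*48 - 32 = 1200 - 32 = 1168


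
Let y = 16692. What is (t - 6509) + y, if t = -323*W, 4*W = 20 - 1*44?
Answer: 12121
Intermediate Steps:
W = -6 (W = (20 - 1*44)/4 = (20 - 44)/4 = (¼)*(-24) = -6)
t = 1938 (t = -323*(-6) = 1938)
(t - 6509) + y = (1938 - 6509) + 16692 = -4571 + 16692 = 12121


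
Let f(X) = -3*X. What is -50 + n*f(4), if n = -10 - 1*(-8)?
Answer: -26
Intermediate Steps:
n = -2 (n = -10 + 8 = -2)
-50 + n*f(4) = -50 - (-6)*4 = -50 - 2*(-12) = -50 + 24 = -26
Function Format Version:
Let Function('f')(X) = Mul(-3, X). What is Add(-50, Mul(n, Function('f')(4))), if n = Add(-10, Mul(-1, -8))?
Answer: -26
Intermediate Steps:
n = -2 (n = Add(-10, 8) = -2)
Add(-50, Mul(n, Function('f')(4))) = Add(-50, Mul(-2, Mul(-3, 4))) = Add(-50, Mul(-2, -12)) = Add(-50, 24) = -26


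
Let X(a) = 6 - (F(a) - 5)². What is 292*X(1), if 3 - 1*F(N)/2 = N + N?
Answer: -876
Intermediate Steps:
F(N) = 6 - 4*N (F(N) = 6 - 2*(N + N) = 6 - 4*N)
X(a) = 6 - (1 - 4*a)² (X(a) = 6 - ((6 - 4*a) - 5)² = 6 - (1 - 4*a)²)
292*X(1) = 292*(6 - (-1 + 4*1)²) = 292*(6 - (-1 + 4)²) = 292*(6 - 1*3²) = 292*(6 - 1*9) = 292*(6 - 9) = 292*(-3) = -876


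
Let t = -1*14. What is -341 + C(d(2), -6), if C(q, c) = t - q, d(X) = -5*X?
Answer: -345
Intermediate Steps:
t = -14
C(q, c) = -14 - q
-341 + C(d(2), -6) = -341 + (-14 - (-5)*2) = -341 + (-14 - 1*(-10)) = -341 + (-14 + 10) = -341 - 4 = -345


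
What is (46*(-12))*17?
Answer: -9384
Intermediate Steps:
(46*(-12))*17 = -552*17 = -9384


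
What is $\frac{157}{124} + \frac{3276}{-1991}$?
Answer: $- \frac{93637}{246884} \approx -0.37928$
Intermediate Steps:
$\frac{157}{124} + \frac{3276}{-1991} = 157 \cdot \frac{1}{124} + 3276 \left(- \frac{1}{1991}\right) = \frac{157}{124} - \frac{3276}{1991} = - \frac{93637}{246884}$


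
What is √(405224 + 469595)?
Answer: √874819 ≈ 935.32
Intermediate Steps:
√(405224 + 469595) = √874819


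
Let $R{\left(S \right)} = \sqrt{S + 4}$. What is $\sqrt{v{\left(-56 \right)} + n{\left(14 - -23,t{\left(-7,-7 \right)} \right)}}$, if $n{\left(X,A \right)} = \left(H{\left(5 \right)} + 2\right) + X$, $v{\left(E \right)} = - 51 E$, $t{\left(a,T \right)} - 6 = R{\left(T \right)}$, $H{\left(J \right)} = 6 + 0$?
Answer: $\sqrt{2901} \approx 53.861$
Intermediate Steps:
$H{\left(J \right)} = 6$
$R{\left(S \right)} = \sqrt{4 + S}$
$t{\left(a,T \right)} = 6 + \sqrt{4 + T}$
$n{\left(X,A \right)} = 8 + X$ ($n{\left(X,A \right)} = \left(6 + 2\right) + X = 8 + X$)
$\sqrt{v{\left(-56 \right)} + n{\left(14 - -23,t{\left(-7,-7 \right)} \right)}} = \sqrt{\left(-51\right) \left(-56\right) + \left(8 + \left(14 - -23\right)\right)} = \sqrt{2856 + \left(8 + \left(14 + 23\right)\right)} = \sqrt{2856 + \left(8 + 37\right)} = \sqrt{2856 + 45} = \sqrt{2901}$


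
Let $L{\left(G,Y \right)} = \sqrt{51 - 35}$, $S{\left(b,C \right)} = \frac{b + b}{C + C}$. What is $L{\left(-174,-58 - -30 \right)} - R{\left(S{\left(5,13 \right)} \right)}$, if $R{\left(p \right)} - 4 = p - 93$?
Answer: $\frac{1204}{13} \approx 92.615$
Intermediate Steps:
$S{\left(b,C \right)} = \frac{b}{C}$ ($S{\left(b,C \right)} = \frac{2 b}{2 C} = 2 b \frac{1}{2 C} = \frac{b}{C}$)
$R{\left(p \right)} = -89 + p$ ($R{\left(p \right)} = 4 + \left(p - 93\right) = 4 + \left(-93 + p\right) = -89 + p$)
$L{\left(G,Y \right)} = 4$ ($L{\left(G,Y \right)} = \sqrt{16} = 4$)
$L{\left(-174,-58 - -30 \right)} - R{\left(S{\left(5,13 \right)} \right)} = 4 - \left(-89 + \frac{5}{13}\right) = 4 - - \frac{1152}{13} = 4 + \frac{1152}{13} = \frac{1204}{13}$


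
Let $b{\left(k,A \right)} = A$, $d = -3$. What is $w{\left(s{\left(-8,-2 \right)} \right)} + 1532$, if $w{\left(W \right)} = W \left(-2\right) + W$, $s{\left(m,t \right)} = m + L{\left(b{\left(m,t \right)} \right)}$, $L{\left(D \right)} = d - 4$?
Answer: $1547$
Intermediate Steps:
$L{\left(D \right)} = -7$ ($L{\left(D \right)} = -3 - 4 = -7$)
$s{\left(m,t \right)} = -7 + m$ ($s{\left(m,t \right)} = m - 7 = -7 + m$)
$w{\left(W \right)} = - W$ ($w{\left(W \right)} = - 2 W + W = - W$)
$w{\left(s{\left(-8,-2 \right)} \right)} + 1532 = - (-7 - 8) + 1532 = \left(-1\right) \left(-15\right) + 1532 = 15 + 1532 = 1547$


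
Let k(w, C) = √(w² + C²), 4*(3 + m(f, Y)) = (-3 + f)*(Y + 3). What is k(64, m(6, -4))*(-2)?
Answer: -√65761/2 ≈ -128.22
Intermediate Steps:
m(f, Y) = -3 + (-3 + f)*(3 + Y)/4 (m(f, Y) = -3 + ((-3 + f)*(Y + 3))/4 = -3 + ((-3 + f)*(3 + Y))/4 = -3 + (-3 + f)*(3 + Y)/4)
k(w, C) = √(C² + w²)
k(64, m(6, -4))*(-2) = √((-21/4 - ¾*(-4) + (¾)*6 + (¼)*(-4)*6)² + 64²)*(-2) = √((-21/4 + 3 + 9/2 - 6)² + 4096)*(-2) = √((-15/4)² + 4096)*(-2) = √(225/16 + 4096)*(-2) = √(65761/16)*(-2) = (√65761/4)*(-2) = -√65761/2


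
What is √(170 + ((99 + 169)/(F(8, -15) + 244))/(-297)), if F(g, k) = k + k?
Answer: 2*√4768876794/10593 ≈ 13.038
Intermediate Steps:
F(g, k) = 2*k
√(170 + ((99 + 169)/(F(8, -15) + 244))/(-297)) = √(170 + ((99 + 169)/(2*(-15) + 244))/(-297)) = √(170 + (268/(-30 + 244))*(-1/297)) = √(170 + (268/214)*(-1/297)) = √(170 + (268*(1/214))*(-1/297)) = √(170 + (134/107)*(-1/297)) = √(170 - 134/31779) = √(5402296/31779) = 2*√4768876794/10593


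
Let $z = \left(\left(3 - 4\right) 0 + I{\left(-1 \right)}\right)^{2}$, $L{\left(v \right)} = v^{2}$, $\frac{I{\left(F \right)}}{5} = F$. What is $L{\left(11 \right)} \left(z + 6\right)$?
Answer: $3751$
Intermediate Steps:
$I{\left(F \right)} = 5 F$
$z = 25$ ($z = \left(\left(3 - 4\right) 0 + 5 \left(-1\right)\right)^{2} = \left(\left(-1\right) 0 - 5\right)^{2} = \left(0 - 5\right)^{2} = \left(-5\right)^{2} = 25$)
$L{\left(11 \right)} \left(z + 6\right) = 11^{2} \left(25 + 6\right) = 121 \cdot 31 = 3751$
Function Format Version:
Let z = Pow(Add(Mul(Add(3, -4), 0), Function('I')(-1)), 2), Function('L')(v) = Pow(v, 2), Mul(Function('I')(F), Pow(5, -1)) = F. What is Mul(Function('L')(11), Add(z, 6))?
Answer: 3751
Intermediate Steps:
Function('I')(F) = Mul(5, F)
z = 25 (z = Pow(Add(Mul(Add(3, -4), 0), Mul(5, -1)), 2) = Pow(Add(Mul(-1, 0), -5), 2) = Pow(Add(0, -5), 2) = Pow(-5, 2) = 25)
Mul(Function('L')(11), Add(z, 6)) = Mul(Pow(11, 2), Add(25, 6)) = Mul(121, 31) = 3751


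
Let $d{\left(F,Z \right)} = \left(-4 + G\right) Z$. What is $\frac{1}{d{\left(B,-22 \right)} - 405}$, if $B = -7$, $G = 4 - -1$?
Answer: $- \frac{1}{427} \approx -0.0023419$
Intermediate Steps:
$G = 5$ ($G = 4 + 1 = 5$)
$d{\left(F,Z \right)} = Z$ ($d{\left(F,Z \right)} = \left(-4 + 5\right) Z = 1 Z = Z$)
$\frac{1}{d{\left(B,-22 \right)} - 405} = \frac{1}{-22 - 405} = \frac{1}{-427} = - \frac{1}{427}$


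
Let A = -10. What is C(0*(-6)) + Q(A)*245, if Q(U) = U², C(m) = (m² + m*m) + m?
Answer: 24500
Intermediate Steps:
C(m) = m + 2*m² (C(m) = (m² + m²) + m = 2*m² + m = m + 2*m²)
C(0*(-6)) + Q(A)*245 = (0*(-6))*(1 + 2*(0*(-6))) + (-10)²*245 = 0*(1 + 2*0) + 100*245 = 0*(1 + 0) + 24500 = 0*1 + 24500 = 0 + 24500 = 24500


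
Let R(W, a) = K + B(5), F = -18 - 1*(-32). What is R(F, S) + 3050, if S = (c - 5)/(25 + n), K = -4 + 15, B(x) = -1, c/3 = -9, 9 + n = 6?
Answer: 3060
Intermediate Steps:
n = -3 (n = -9 + 6 = -3)
c = -27 (c = 3*(-9) = -27)
F = 14 (F = -18 + 32 = 14)
K = 11
S = -16/11 (S = (-27 - 5)/(25 - 3) = -32/22 = -32*1/22 = -16/11 ≈ -1.4545)
R(W, a) = 10 (R(W, a) = 11 - 1 = 10)
R(F, S) + 3050 = 10 + 3050 = 3060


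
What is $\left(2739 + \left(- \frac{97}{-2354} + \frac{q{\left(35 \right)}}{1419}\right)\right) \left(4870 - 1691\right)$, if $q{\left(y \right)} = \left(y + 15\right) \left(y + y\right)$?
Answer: $\frac{240593276543}{27606} \approx 8.7152 \cdot 10^{6}$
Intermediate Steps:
$q{\left(y \right)} = 2 y \left(15 + y\right)$ ($q{\left(y \right)} = \left(15 + y\right) 2 y = 2 y \left(15 + y\right)$)
$\left(2739 + \left(- \frac{97}{-2354} + \frac{q{\left(35 \right)}}{1419}\right)\right) \left(4870 - 1691\right) = \left(2739 - \left(- \frac{97}{2354} - \frac{2 \cdot 35 \left(15 + 35\right)}{1419}\right)\right) \left(4870 - 1691\right) = \left(2739 - \left(- \frac{97}{2354} - 2 \cdot 35 \cdot 50 \cdot \frac{1}{1419}\right)\right) 3179 = \left(2739 + \left(\frac{97}{2354} + 3500 \cdot \frac{1}{1419}\right)\right) 3179 = \left(2739 + \left(\frac{97}{2354} + \frac{3500}{1419}\right)\right) 3179 = \left(2739 + \frac{761513}{303666}\right) 3179 = \frac{832502687}{303666} \cdot 3179 = \frac{240593276543}{27606}$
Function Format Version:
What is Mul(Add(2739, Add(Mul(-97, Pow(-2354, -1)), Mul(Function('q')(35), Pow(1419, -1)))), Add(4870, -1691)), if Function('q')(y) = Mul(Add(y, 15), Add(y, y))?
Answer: Rational(240593276543, 27606) ≈ 8.7152e+6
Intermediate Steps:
Function('q')(y) = Mul(2, y, Add(15, y)) (Function('q')(y) = Mul(Add(15, y), Mul(2, y)) = Mul(2, y, Add(15, y)))
Mul(Add(2739, Add(Mul(-97, Pow(-2354, -1)), Mul(Function('q')(35), Pow(1419, -1)))), Add(4870, -1691)) = Mul(Add(2739, Add(Mul(-97, Pow(-2354, -1)), Mul(Mul(2, 35, Add(15, 35)), Pow(1419, -1)))), Add(4870, -1691)) = Mul(Add(2739, Add(Mul(-97, Rational(-1, 2354)), Mul(Mul(2, 35, 50), Rational(1, 1419)))), 3179) = Mul(Add(2739, Add(Rational(97, 2354), Mul(3500, Rational(1, 1419)))), 3179) = Mul(Add(2739, Add(Rational(97, 2354), Rational(3500, 1419))), 3179) = Mul(Add(2739, Rational(761513, 303666)), 3179) = Mul(Rational(832502687, 303666), 3179) = Rational(240593276543, 27606)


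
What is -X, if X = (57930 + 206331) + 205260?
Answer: -469521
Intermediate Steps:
X = 469521 (X = 264261 + 205260 = 469521)
-X = -1*469521 = -469521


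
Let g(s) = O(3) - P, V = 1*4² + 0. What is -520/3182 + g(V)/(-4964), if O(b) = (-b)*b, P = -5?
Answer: -321069/1974431 ≈ -0.16261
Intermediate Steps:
O(b) = -b²
V = 16 (V = 1*16 + 0 = 16 + 0 = 16)
g(s) = -4 (g(s) = -1*3² - 1*(-5) = -1*9 + 5 = -9 + 5 = -4)
-520/3182 + g(V)/(-4964) = -520/3182 - 4/(-4964) = -520*1/3182 - 4*(-1/4964) = -260/1591 + 1/1241 = -321069/1974431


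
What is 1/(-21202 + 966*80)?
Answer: 1/56078 ≈ 1.7832e-5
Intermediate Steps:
1/(-21202 + 966*80) = 1/(-21202 + 77280) = 1/56078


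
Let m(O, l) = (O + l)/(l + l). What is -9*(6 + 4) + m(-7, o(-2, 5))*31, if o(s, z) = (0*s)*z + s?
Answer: -81/4 ≈ -20.250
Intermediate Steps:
o(s, z) = s (o(s, z) = 0*z + s = 0 + s = s)
m(O, l) = (O + l)/(2*l) (m(O, l) = (O + l)/((2*l)) = (O + l)*(1/(2*l)) = (O + l)/(2*l))
-9*(6 + 4) + m(-7, o(-2, 5))*31 = -9*(6 + 4) + ((1/2)*(-7 - 2)/(-2))*31 = -9*10 + ((1/2)*(-1/2)*(-9))*31 = -90 + (9/4)*31 = -90 + 279/4 = -81/4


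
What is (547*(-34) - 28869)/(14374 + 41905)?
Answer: -47467/56279 ≈ -0.84342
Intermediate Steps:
(547*(-34) - 28869)/(14374 + 41905) = (-18598 - 28869)/56279 = -47467*1/56279 = -47467/56279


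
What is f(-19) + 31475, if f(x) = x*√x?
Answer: 31475 - 19*I*√19 ≈ 31475.0 - 82.819*I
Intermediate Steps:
f(x) = x^(3/2)
f(-19) + 31475 = (-19)^(3/2) + 31475 = -19*I*√19 + 31475 = 31475 - 19*I*√19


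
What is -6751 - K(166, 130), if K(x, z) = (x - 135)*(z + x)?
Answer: -15927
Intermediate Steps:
K(x, z) = (-135 + x)*(x + z)
-6751 - K(166, 130) = -6751 - (166² - 135*166 - 135*130 + 166*130) = -6751 - (27556 - 22410 - 17550 + 21580) = -6751 - 1*9176 = -6751 - 9176 = -15927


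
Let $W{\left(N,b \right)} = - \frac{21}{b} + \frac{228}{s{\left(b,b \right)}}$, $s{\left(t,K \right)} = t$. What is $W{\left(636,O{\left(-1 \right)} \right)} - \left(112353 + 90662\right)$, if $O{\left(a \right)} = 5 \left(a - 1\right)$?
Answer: $- \frac{2030357}{10} \approx -2.0304 \cdot 10^{5}$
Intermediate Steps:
$O{\left(a \right)} = -5 + 5 a$ ($O{\left(a \right)} = 5 \left(-1 + a\right) = -5 + 5 a$)
$W{\left(N,b \right)} = \frac{207}{b}$ ($W{\left(N,b \right)} = - \frac{21}{b} + \frac{228}{b} = \frac{207}{b}$)
$W{\left(636,O{\left(-1 \right)} \right)} - \left(112353 + 90662\right) = \frac{207}{-5 + 5 \left(-1\right)} - \left(112353 + 90662\right) = \frac{207}{-5 - 5} - 203015 = \frac{207}{-10} - 203015 = 207 \left(- \frac{1}{10}\right) - 203015 = - \frac{207}{10} - 203015 = - \frac{2030357}{10}$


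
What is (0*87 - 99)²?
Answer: 9801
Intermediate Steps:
(0*87 - 99)² = (0 - 99)² = (-99)² = 9801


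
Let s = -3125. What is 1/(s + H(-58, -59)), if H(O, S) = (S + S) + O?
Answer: -1/3301 ≈ -0.00030294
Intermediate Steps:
H(O, S) = O + 2*S (H(O, S) = 2*S + O = O + 2*S)
1/(s + H(-58, -59)) = 1/(-3125 + (-58 + 2*(-59))) = 1/(-3125 + (-58 - 118)) = 1/(-3125 - 176) = 1/(-3301) = -1/3301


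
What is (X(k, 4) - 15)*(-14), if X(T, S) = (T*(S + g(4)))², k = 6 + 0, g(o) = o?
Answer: -32046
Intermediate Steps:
k = 6
X(T, S) = T²*(4 + S)² (X(T, S) = (T*(S + 4))² = (T*(4 + S))² = T²*(4 + S)²)
(X(k, 4) - 15)*(-14) = (6²*(4 + 4)² - 15)*(-14) = (36*8² - 15)*(-14) = (36*64 - 15)*(-14) = (2304 - 15)*(-14) = 2289*(-14) = -32046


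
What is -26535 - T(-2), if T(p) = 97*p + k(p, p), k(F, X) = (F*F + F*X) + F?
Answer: -26347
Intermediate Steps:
k(F, X) = F + F² + F*X (k(F, X) = (F² + F*X) + F = F + F² + F*X)
T(p) = 97*p + p*(1 + 2*p) (T(p) = 97*p + p*(1 + p + p) = 97*p + p*(1 + 2*p))
-26535 - T(-2) = -26535 - 2*(-2)*(49 - 2) = -26535 - 2*(-2)*47 = -26535 - 1*(-188) = -26535 + 188 = -26347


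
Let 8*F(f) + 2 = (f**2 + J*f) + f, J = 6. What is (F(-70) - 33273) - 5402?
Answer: -38124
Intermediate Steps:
F(f) = -1/4 + f**2/8 + 7*f/8 (F(f) = -1/4 + ((f**2 + 6*f) + f)/8 = -1/4 + (f**2 + 7*f)/8 = -1/4 + (f**2/8 + 7*f/8) = -1/4 + f**2/8 + 7*f/8)
(F(-70) - 33273) - 5402 = ((-1/4 + (1/8)*(-70)**2 + (7/8)*(-70)) - 33273) - 5402 = ((-1/4 + (1/8)*4900 - 245/4) - 33273) - 5402 = ((-1/4 + 1225/2 - 245/4) - 33273) - 5402 = (551 - 33273) - 5402 = -32722 - 5402 = -38124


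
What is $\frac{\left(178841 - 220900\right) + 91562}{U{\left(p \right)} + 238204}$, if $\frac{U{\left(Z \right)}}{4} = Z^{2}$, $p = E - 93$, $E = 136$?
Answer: $\frac{49503}{245600} \approx 0.20156$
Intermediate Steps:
$p = 43$ ($p = 136 - 93 = 43$)
$U{\left(Z \right)} = 4 Z^{2}$
$\frac{\left(178841 - 220900\right) + 91562}{U{\left(p \right)} + 238204} = \frac{\left(178841 - 220900\right) + 91562}{4 \cdot 43^{2} + 238204} = \frac{\left(178841 - 220900\right) + 91562}{4 \cdot 1849 + 238204} = \frac{-42059 + 91562}{7396 + 238204} = \frac{49503}{245600}$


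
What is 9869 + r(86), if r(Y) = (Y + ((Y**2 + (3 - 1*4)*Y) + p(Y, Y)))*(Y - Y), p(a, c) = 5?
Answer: 9869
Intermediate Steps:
r(Y) = 0 (r(Y) = (Y + ((Y**2 + (3 - 1*4)*Y) + 5))*(Y - Y) = (Y + ((Y**2 + (3 - 4)*Y) + 5))*0 = (Y + ((Y**2 - Y) + 5))*0 = (Y + (5 + Y**2 - Y))*0 = (5 + Y**2)*0 = 0)
9869 + r(86) = 9869 + 0 = 9869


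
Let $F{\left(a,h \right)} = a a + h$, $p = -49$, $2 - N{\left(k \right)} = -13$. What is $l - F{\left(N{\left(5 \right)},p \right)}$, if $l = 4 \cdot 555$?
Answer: $2044$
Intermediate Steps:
$N{\left(k \right)} = 15$ ($N{\left(k \right)} = 2 - -13 = 2 + 13 = 15$)
$F{\left(a,h \right)} = h + a^{2}$ ($F{\left(a,h \right)} = a^{2} + h = h + a^{2}$)
$l = 2220$
$l - F{\left(N{\left(5 \right)},p \right)} = 2220 - \left(-49 + 15^{2}\right) = 2220 - \left(-49 + 225\right) = 2220 - 176 = 2044$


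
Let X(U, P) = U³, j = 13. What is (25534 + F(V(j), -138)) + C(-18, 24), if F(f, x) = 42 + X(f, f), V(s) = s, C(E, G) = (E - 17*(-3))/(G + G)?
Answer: 444379/16 ≈ 27774.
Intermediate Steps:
C(E, G) = (51 + E)/(2*G) (C(E, G) = (E + 51)/((2*G)) = (51 + E)*(1/(2*G)) = (51 + E)/(2*G))
F(f, x) = 42 + f³
(25534 + F(V(j), -138)) + C(-18, 24) = (25534 + (42 + 13³)) + (½)*(51 - 18)/24 = (25534 + (42 + 2197)) + (½)*(1/24)*33 = (25534 + 2239) + 11/16 = 27773 + 11/16 = 444379/16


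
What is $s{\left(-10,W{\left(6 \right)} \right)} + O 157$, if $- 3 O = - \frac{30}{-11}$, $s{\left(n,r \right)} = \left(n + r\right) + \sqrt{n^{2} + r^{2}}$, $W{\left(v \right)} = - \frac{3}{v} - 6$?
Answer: $- \frac{3503}{22} + \frac{\sqrt{569}}{2} \approx -147.3$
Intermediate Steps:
$W{\left(v \right)} = -6 - \frac{3}{v}$ ($W{\left(v \right)} = - \frac{3}{v} - 6 = -6 - \frac{3}{v}$)
$s{\left(n,r \right)} = n + r + \sqrt{n^{2} + r^{2}}$
$O = - \frac{10}{11}$ ($O = - \frac{\left(-30\right) \frac{1}{-11}}{3} = - \frac{\left(-30\right) \left(- \frac{1}{11}\right)}{3} = \left(- \frac{1}{3}\right) \frac{30}{11} = - \frac{10}{11} \approx -0.90909$)
$s{\left(-10,W{\left(6 \right)} \right)} + O 157 = \left(-10 - \left(6 + \frac{3}{6}\right) + \sqrt{\left(-10\right)^{2} + \left(-6 - \frac{3}{6}\right)^{2}}\right) - \frac{1570}{11} = \left(-10 - \frac{13}{2} + \sqrt{100 + \left(-6 - \frac{1}{2}\right)^{2}}\right) - \frac{1570}{11} = \left(-10 - \frac{13}{2} + \sqrt{100 + \left(- \frac{13}{2}\right)^{2}}\right) - \frac{1570}{11} = \left(-10 - \frac{13}{2} + \sqrt{100 + \frac{169}{4}}\right) - \frac{1570}{11} = \left(-10 - \frac{13}{2} + \sqrt{\frac{569}{4}}\right) - \frac{1570}{11} = \left(-10 - \frac{13}{2} + \frac{\sqrt{569}}{2}\right) - \frac{1570}{11} = \left(- \frac{33}{2} + \frac{\sqrt{569}}{2}\right) - \frac{1570}{11} = - \frac{3503}{22} + \frac{\sqrt{569}}{2}$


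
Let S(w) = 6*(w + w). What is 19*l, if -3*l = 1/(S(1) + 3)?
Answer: -19/45 ≈ -0.42222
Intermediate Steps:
S(w) = 12*w (S(w) = 6*(2*w) = 12*w)
l = -1/45 (l = -1/(3*(12*1 + 3)) = -1/(3*(12 + 3)) = -⅓/15 = -⅓*1/15 = -1/45 ≈ -0.022222)
19*l = 19*(-1/45) = -19/45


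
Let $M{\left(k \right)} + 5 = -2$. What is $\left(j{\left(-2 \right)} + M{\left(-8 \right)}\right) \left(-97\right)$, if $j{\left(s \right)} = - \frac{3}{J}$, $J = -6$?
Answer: $\frac{1261}{2} \approx 630.5$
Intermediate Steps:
$M{\left(k \right)} = -7$ ($M{\left(k \right)} = -5 - 2 = -7$)
$j{\left(s \right)} = \frac{1}{2}$ ($j{\left(s \right)} = - \frac{3}{-6} = \left(-3\right) \left(- \frac{1}{6}\right) = \frac{1}{2}$)
$\left(j{\left(-2 \right)} + M{\left(-8 \right)}\right) \left(-97\right) = \left(\frac{1}{2} - 7\right) \left(-97\right) = \left(- \frac{13}{2}\right) \left(-97\right) = \frac{1261}{2}$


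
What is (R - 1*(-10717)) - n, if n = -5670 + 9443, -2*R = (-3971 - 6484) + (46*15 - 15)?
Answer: 11834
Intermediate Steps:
R = 4890 (R = -((-3971 - 6484) + (46*15 - 15))/2 = -(-10455 + (690 - 15))/2 = -(-10455 + 675)/2 = -1/2*(-9780) = 4890)
n = 3773
(R - 1*(-10717)) - n = (4890 - 1*(-10717)) - 1*3773 = (4890 + 10717) - 3773 = 15607 - 3773 = 11834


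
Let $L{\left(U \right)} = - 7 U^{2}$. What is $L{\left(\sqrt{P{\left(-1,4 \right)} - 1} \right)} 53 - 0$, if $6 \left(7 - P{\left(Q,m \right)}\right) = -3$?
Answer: $- \frac{4823}{2} \approx -2411.5$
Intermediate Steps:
$P{\left(Q,m \right)} = \frac{15}{2}$ ($P{\left(Q,m \right)} = 7 - - \frac{1}{2} = 7 + \frac{1}{2} = \frac{15}{2}$)
$L{\left(\sqrt{P{\left(-1,4 \right)} - 1} \right)} 53 - 0 = - 7 \left(\sqrt{\frac{15}{2} - 1}\right)^{2} \cdot 53 - 0 = - 7 \left(\sqrt{\frac{13}{2}}\right)^{2} \cdot 53 + 0 = - 7 \left(\frac{\sqrt{26}}{2}\right)^{2} \cdot 53 + 0 = \left(-7\right) \frac{13}{2} \cdot 53 + 0 = \left(- \frac{91}{2}\right) 53 + 0 = - \frac{4823}{2} + 0 = - \frac{4823}{2}$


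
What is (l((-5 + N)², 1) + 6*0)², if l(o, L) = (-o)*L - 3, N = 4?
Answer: 16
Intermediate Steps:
l(o, L) = -3 - L*o (l(o, L) = -L*o - 3 = -3 - L*o)
(l((-5 + N)², 1) + 6*0)² = ((-3 - 1*1*(-5 + 4)²) + 6*0)² = ((-3 - 1*1*(-1)²) + 0)² = ((-3 - 1*1*1) + 0)² = ((-3 - 1) + 0)² = (-4 + 0)² = (-4)² = 16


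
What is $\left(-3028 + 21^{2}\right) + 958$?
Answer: $-1629$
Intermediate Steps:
$\left(-3028 + 21^{2}\right) + 958 = \left(-3028 + 441\right) + 958 = -2587 + 958 = -1629$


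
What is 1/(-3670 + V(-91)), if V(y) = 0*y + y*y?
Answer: 1/4611 ≈ 0.00021687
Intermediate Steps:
V(y) = y² (V(y) = 0 + y² = y²)
1/(-3670 + V(-91)) = 1/(-3670 + (-91)²) = 1/(-3670 + 8281) = 1/4611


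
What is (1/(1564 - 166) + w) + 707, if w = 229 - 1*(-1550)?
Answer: 3475429/1398 ≈ 2486.0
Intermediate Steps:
w = 1779 (w = 229 + 1550 = 1779)
(1/(1564 - 166) + w) + 707 = (1/(1564 - 166) + 1779) + 707 = (1/1398 + 1779) + 707 = 2487043/1398 + 707 = 3475429/1398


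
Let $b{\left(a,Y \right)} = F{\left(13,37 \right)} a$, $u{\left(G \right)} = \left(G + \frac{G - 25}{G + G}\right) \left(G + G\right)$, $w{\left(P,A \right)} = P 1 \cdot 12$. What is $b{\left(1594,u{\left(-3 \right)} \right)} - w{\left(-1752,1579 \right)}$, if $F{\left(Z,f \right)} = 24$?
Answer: $59280$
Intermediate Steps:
$w{\left(P,A \right)} = 12 P$ ($w{\left(P,A \right)} = P 12 = 12 P$)
$u{\left(G \right)} = 2 G \left(G + \frac{-25 + G}{2 G}\right)$ ($u{\left(G \right)} = \left(G + \frac{-25 + G}{2 G}\right) 2 G = 2 G \left(G + \frac{-25 + G}{2 G}\right)$)
$b{\left(a,Y \right)} = 24 a$
$b{\left(1594,u{\left(-3 \right)} \right)} - w{\left(-1752,1579 \right)} = 24 \cdot 1594 - 12 \left(-1752\right) = 38256 - -21024 = 38256 + 21024 = 59280$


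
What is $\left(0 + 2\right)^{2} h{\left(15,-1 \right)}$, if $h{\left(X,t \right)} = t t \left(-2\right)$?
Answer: $-8$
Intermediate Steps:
$h{\left(X,t \right)} = - 2 t^{2}$ ($h{\left(X,t \right)} = t^{2} \left(-2\right) = - 2 t^{2}$)
$\left(0 + 2\right)^{2} h{\left(15,-1 \right)} = \left(0 + 2\right)^{2} \left(- 2 \left(-1\right)^{2}\right) = 2^{2} \left(\left(-2\right) 1\right) = 4 \left(-2\right) = -8$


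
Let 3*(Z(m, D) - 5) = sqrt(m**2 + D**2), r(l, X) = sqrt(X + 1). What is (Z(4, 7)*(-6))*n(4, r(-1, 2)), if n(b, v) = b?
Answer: -120 - 8*sqrt(65) ≈ -184.50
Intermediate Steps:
r(l, X) = sqrt(1 + X)
Z(m, D) = 5 + sqrt(D**2 + m**2)/3 (Z(m, D) = 5 + sqrt(m**2 + D**2)/3 = 5 + sqrt(D**2 + m**2)/3)
(Z(4, 7)*(-6))*n(4, r(-1, 2)) = ((5 + sqrt(7**2 + 4**2)/3)*(-6))*4 = ((5 + sqrt(49 + 16)/3)*(-6))*4 = ((5 + sqrt(65)/3)*(-6))*4 = (-30 - 2*sqrt(65))*4 = -120 - 8*sqrt(65)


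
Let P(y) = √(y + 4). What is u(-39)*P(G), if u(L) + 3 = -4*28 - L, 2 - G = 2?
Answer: -152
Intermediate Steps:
G = 0 (G = 2 - 1*2 = 2 - 2 = 0)
P(y) = √(4 + y)
u(L) = -115 - L (u(L) = -3 + (-4*28 - L) = -3 + (-112 - L) = -115 - L)
u(-39)*P(G) = (-115 - 1*(-39))*√(4 + 0) = (-115 + 39)*√4 = -76*2 = -152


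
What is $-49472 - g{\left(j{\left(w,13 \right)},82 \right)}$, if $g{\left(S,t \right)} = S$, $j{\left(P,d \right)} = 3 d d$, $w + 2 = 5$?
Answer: $-49979$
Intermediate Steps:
$w = 3$ ($w = -2 + 5 = 3$)
$j{\left(P,d \right)} = 3 d^{2}$
$-49472 - g{\left(j{\left(w,13 \right)},82 \right)} = -49472 - 3 \cdot 13^{2} = -49472 - 3 \cdot 169 = -49472 - 507 = -49979$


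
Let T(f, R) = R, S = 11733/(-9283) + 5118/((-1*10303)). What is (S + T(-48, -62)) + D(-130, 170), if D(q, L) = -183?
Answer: -23600868998/95642749 ≈ -246.76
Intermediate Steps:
S = -168395493/95642749 (S = 11733*(-1/9283) + 5118/(-10303) = -11733/9283 + 5118*(-1/10303) = -11733/9283 - 5118/10303 = -168395493/95642749 ≈ -1.7607)
(S + T(-48, -62)) + D(-130, 170) = (-168395493/95642749 - 62) - 183 = -6098245931/95642749 - 183 = -23600868998/95642749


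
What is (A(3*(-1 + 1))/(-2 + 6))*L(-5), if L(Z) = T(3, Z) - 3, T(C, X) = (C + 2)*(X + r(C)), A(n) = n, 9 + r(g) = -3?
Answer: 0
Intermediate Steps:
r(g) = -12 (r(g) = -9 - 3 = -12)
T(C, X) = (-12 + X)*(2 + C) (T(C, X) = (C + 2)*(X - 12) = (2 + C)*(-12 + X) = (-12 + X)*(2 + C))
L(Z) = -63 + 5*Z (L(Z) = (-24 - 12*3 + 2*Z + 3*Z) - 3 = (-24 - 36 + 2*Z + 3*Z) - 3 = (-60 + 5*Z) - 3 = -63 + 5*Z)
(A(3*(-1 + 1))/(-2 + 6))*L(-5) = ((3*(-1 + 1))/(-2 + 6))*(-63 + 5*(-5)) = ((3*0)/4)*(-63 - 25) = (0*(¼))*(-88) = 0*(-88) = 0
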